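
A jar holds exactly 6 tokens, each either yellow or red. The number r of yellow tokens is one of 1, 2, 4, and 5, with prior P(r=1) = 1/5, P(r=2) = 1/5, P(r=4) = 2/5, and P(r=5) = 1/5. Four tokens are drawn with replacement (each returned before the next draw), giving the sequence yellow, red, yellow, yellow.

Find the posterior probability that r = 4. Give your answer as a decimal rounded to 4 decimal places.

0.6124

Under each hypothesis, the probability of the observed sequence is: P(data | r = 1) = (1/6)(5/6)(1/6)(1/6) = 0.003858; P(data | r = 2) = (2/6)(4/6)(2/6)(2/6) = 0.024691; P(data | r = 4) = (4/6)(2/6)(4/6)(4/6) = 0.098765; P(data | r = 5) = (5/6)(1/6)(5/6)(5/6) = 0.096451.
Weighting by the prior gives 1/5 · 0.003858 = 0.0007716, 1/5 · 0.024691 = 0.0049383, 2/5 · 0.098765 = 0.039506, 1/5 · 0.096451 = 0.01929; with total 0.064506.
Hence P(r = 4 | data) = (0.039506) / (0.064506) = 0.61244.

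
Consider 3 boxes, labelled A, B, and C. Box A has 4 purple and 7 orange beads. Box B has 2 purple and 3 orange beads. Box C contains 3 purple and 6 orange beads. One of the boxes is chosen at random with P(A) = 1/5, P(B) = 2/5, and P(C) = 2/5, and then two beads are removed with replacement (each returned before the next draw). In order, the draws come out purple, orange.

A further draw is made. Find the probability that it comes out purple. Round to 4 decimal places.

0.3671

Under each hypothesis, the probability of the observed sequence is: P(data | box A) = (4/11)(7/11) = 0.2314; P(data | box B) = (2/5)(3/5) = 0.24; P(data | box C) = (3/9)(6/9) = 0.22222.
The prior-weighted likelihoods are 1/5 · 0.2314 = 0.046281, 2/5 · 0.24 = 0.096, 2/5 · 0.22222 = 0.088889; these sum to 0.23117.
Normalising, the posterior is P(box A | data) = 0.2002, P(box B | data) = 0.41528, P(box C | data) = 0.38452.
The predictive probability is P(purple next | data) = (4/11)(0.2002) + (2/5)(0.41528) + (1/3)(0.38452) = 0.36709.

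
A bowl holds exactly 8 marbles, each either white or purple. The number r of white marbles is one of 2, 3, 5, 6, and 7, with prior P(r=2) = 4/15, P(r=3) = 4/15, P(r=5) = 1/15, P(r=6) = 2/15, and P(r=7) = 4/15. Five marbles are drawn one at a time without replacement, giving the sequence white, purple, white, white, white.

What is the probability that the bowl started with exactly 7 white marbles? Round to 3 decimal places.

0.651

The likelihood of the observed sequence under each hypothesis: P(data | r = 2) = (2/8)(6/7)(1/6)(0/5) = 0; P(data | r = 3) = (3/8)(5/7)(2/6)(1/5)(0/4) = 0; P(data | r = 5) = (5/8)(3/7)(4/6)(3/5)(2/4) = 3/56; P(data | r = 6) = (6/8)(2/7)(5/6)(4/5)(3/4) = 3/28; P(data | r = 7) = (7/8)(1/7)(6/6)(5/5)(4/4) = 1/8.
Weighting by the prior gives 4/15 · 0 = 0, 4/15 · 0 = 0, 1/15 · 3/56 = 1/280, 2/15 · 3/28 = 1/70, 4/15 · 1/8 = 1/30; summing to 43/840.
By Bayes' rule, P(r = 7 | data) = (1/30) / (43/840) = 28/43.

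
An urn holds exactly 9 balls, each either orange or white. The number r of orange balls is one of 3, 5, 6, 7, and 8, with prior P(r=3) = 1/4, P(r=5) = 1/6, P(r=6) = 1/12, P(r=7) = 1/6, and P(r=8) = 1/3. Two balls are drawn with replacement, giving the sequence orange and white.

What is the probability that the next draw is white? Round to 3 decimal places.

0.404

Under each hypothesis, the probability of the observed sequence is: P(data | r = 3) = (3/9)(6/9) = 2/9; P(data | r = 5) = (5/9)(4/9) = 20/81; P(data | r = 6) = (6/9)(3/9) = 2/9; P(data | r = 7) = (7/9)(2/9) = 14/81; P(data | r = 8) = (8/9)(1/9) = 8/81.
The prior-weighted likelihoods are 1/4 · 2/9 = 1/18, 1/6 · 20/81 = 10/243, 1/12 · 2/9 = 1/54, 1/6 · 14/81 = 7/243, 1/3 · 8/81 = 8/243; these sum to 43/243.
Dividing through by the total gives posterior P(r = 3 | data) = 27/86, P(r = 5 | data) = 10/43, P(r = 6 | data) = 9/86, P(r = 7 | data) = 7/43, P(r = 8 | data) = 8/43.
The predictive probability is P(white next | data) = (2/3)(27/86) + (4/9)(10/43) + (1/3)(9/86) + (2/9)(7/43) + (1/9)(8/43) = 313/774.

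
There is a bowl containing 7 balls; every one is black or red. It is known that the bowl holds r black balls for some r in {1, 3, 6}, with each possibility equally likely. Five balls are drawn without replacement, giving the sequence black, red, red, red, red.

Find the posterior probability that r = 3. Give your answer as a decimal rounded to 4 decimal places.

For each hypothesis, P(data | H) works out to: P(data | r = 1) = (1/7)(6/6)(5/5)(4/4)(3/3) = 1/7; P(data | r = 3) = (3/7)(4/6)(3/5)(2/4)(1/3) = 1/35; P(data | r = 6) = (6/7)(1/6)(0/5) = 0.
The prior-weighted likelihoods are 1/3 · 1/7 = 1/21, 1/3 · 1/35 = 1/105, 1/3 · 0 = 0; summing to 2/35.
So P(r = 3 | data) = (1/105) / (2/35) = 1/6.

0.1667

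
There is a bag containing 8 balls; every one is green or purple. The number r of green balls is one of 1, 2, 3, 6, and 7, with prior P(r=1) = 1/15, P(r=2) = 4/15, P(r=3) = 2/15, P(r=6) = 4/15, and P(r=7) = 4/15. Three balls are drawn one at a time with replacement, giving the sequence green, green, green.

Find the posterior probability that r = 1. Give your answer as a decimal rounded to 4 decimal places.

0.0004

Compute the likelihood of the observed sequence for each case: P(data | r = 1) = (1/8)(1/8)(1/8) = 0.0019531; P(data | r = 2) = (2/8)(2/8)(2/8) = 0.015625; P(data | r = 3) = (3/8)(3/8)(3/8) = 0.052734; P(data | r = 6) = (6/8)(6/8)(6/8) = 0.42188; P(data | r = 7) = (7/8)(7/8)(7/8) = 0.66992.
The prior-weighted likelihoods are 1/15 · 0.0019531 = 0.00013021, 4/15 · 0.015625 = 0.0041667, 2/15 · 0.052734 = 0.0070313, 4/15 · 0.42188 = 0.1125, 4/15 · 0.66992 = 0.17865; summing to 0.30247.
Hence P(r = 1 | data) = (0.00013021) / (0.30247) = 0.00043048.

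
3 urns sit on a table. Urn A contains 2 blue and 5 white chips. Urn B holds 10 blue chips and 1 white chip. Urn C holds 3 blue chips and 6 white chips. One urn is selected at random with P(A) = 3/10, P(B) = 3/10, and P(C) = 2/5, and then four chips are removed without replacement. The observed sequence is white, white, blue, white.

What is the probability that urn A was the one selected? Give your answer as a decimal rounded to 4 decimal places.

0.4737

The likelihood of the observed sequence under each hypothesis: P(data | urn A) = (5/7)(4/6)(2/5)(3/4) = 1/7; P(data | urn B) = (1/11)(0/10) = 0; P(data | urn C) = (6/9)(5/8)(3/7)(4/6) = 5/42.
The prior-weighted likelihoods are 3/10 · 1/7 = 3/70, 3/10 · 0 = 0, 2/5 · 5/42 = 1/21; summing to 19/210.
Therefore the posterior P(urn A | data) = (3/70) / (19/210) = 9/19.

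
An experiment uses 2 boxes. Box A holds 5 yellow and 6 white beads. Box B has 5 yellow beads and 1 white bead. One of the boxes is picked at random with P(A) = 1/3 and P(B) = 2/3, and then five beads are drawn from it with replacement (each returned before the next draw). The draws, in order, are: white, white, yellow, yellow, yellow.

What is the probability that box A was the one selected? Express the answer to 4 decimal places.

0.4650

Under each hypothesis, the probability of the observed sequence is: P(data | box A) = (6/11)(6/11)(5/11)(5/11)(5/11) = 0.027941; P(data | box B) = (1/6)(1/6)(5/6)(5/6)(5/6) = 0.016075.
The prior-weighted likelihoods are 1/3 · 0.027941 = 0.0093138, 2/3 · 0.016075 = 0.010717; these sum to 0.020031.
So P(box A | data) = (0.0093138) / (0.020031) = 0.46498.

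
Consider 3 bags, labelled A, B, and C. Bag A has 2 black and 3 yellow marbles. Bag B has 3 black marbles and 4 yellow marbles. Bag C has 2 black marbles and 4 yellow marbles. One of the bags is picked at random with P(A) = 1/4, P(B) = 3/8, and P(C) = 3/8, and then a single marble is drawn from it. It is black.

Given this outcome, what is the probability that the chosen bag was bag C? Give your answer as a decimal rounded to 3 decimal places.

Compute the likelihood of this draw for each case: P(data | bag A) = (2/5) = 2/5; P(data | bag B) = (3/7) = 3/7; P(data | bag C) = (2/6) = 1/3.
Multiplying each by its prior: 1/4 · 2/5 = 1/10, 3/8 · 3/7 = 9/56, 3/8 · 1/3 = 1/8; with total 27/70.
So P(bag C | data) = (1/8) / (27/70) = 35/108.

0.324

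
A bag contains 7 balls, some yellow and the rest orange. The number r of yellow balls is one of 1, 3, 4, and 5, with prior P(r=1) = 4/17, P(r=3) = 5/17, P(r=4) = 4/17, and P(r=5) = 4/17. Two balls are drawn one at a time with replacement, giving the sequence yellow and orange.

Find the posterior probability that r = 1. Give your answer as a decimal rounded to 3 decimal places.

For each hypothesis, P(data | H) works out to: P(data | r = 1) = (1/7)(6/7) = 6/49; P(data | r = 3) = (3/7)(4/7) = 12/49; P(data | r = 4) = (4/7)(3/7) = 12/49; P(data | r = 5) = (5/7)(2/7) = 10/49.
The prior-weighted likelihoods are 4/17 · 6/49 = 24/833, 5/17 · 12/49 = 60/833, 4/17 · 12/49 = 48/833, 4/17 · 10/49 = 40/833; these sum to 172/833.
By Bayes' rule, P(r = 1 | data) = (24/833) / (172/833) = 6/43.

0.140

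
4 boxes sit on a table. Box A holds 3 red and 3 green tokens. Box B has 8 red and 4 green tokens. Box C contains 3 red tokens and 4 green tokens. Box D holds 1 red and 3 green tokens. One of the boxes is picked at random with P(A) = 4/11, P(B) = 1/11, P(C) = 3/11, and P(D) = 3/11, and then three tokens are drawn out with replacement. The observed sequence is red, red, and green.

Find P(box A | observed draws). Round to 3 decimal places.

The likelihood of the observed sequence under each hypothesis: P(data | box A) = (3/6)(3/6)(3/6) = 0.125; P(data | box B) = (8/12)(8/12)(4/12) = 0.14815; P(data | box C) = (3/7)(3/7)(4/7) = 0.10496; P(data | box D) = (1/4)(1/4)(3/4) = 0.046875.
The prior-weighted likelihoods are 4/11 · 0.125 = 0.045455, 1/11 · 0.14815 = 0.013468, 3/11 · 0.10496 = 0.028624, 3/11 · 0.046875 = 0.012784; summing to 0.10033.
By Bayes' rule, P(box A | data) = (0.045455) / (0.10033) = 0.45305.

0.453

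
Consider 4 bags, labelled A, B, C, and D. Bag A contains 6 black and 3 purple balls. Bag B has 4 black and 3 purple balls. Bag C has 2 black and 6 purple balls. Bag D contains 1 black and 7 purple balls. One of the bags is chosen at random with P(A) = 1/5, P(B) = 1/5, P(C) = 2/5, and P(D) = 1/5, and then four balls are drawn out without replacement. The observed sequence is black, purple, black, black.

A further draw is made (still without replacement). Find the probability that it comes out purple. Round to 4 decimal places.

The likelihood of the observed sequence under each hypothesis: P(data | bag A) = (6/9)(3/8)(5/7)(4/6) = 0.11905; P(data | bag B) = (4/7)(3/6)(3/5)(2/4) = 0.085714; P(data | bag C) = (2/8)(6/7)(1/6)(0/5) = 0; P(data | bag D) = (1/8)(7/7)(0/6) = 0.
Weighting by the prior gives 1/5 · 0.11905 = 0.02381, 1/5 · 0.085714 = 0.017143, 2/5 · 0 = 0, 1/5 · 0 = 0; summing to 0.040952.
The posterior is then P(bag A | data) = 0.5814, P(bag B | data) = 0.4186, P(bag C | data) = 0, P(bag D | data) = 0.
The predictive probability is P(purple next | data) = (2/5)(0.5814) + (2/3)(0.4186) = 0.51163.

0.5116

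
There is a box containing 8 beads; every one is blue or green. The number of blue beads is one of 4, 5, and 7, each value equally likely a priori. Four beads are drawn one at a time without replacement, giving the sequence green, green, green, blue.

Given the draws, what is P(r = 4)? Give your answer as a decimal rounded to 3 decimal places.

0.762

For each hypothesis, P(data | H) works out to: P(data | r = 4) = (4/8)(3/7)(2/6)(4/5) = 2/35; P(data | r = 5) = (3/8)(2/7)(1/6)(5/5) = 1/56; P(data | r = 7) = (1/8)(0/7) = 0.
Weighting by the prior gives 1/3 · 2/35 = 2/105, 1/3 · 1/56 = 1/168, 1/3 · 0 = 0; summing to 1/40.
Therefore the posterior P(r = 4 | data) = (2/105) / (1/40) = 16/21.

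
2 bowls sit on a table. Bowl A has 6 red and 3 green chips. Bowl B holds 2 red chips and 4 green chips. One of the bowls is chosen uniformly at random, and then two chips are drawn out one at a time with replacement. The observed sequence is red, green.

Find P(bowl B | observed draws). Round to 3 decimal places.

The likelihood of the observed sequence under each hypothesis: P(data | bowl A) = (6/9)(3/9) = 2/9; P(data | bowl B) = (2/6)(4/6) = 2/9.
Weighting by the prior gives 1/2 · 2/9 = 1/9, 1/2 · 2/9 = 1/9; with total 2/9.
Therefore the posterior P(bowl B | data) = (1/9) / (2/9) = 1/2.

0.500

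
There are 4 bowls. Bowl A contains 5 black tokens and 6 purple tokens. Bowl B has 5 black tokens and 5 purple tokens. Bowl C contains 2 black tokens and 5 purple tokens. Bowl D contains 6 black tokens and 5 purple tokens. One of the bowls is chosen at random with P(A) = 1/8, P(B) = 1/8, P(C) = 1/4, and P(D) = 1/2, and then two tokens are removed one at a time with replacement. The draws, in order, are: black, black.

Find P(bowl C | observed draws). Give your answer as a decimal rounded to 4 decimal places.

Under each hypothesis, the probability of the observed sequence is: P(data | bowl A) = (5/11)(5/11) = 0.20661; P(data | bowl B) = (5/10)(5/10) = 0.25; P(data | bowl C) = (2/7)(2/7) = 0.081633; P(data | bowl D) = (6/11)(6/11) = 0.29752.
The prior-weighted likelihoods are 1/8 · 0.20661 = 0.025826, 1/8 · 0.25 = 0.03125, 1/4 · 0.081633 = 0.020408, 1/2 · 0.29752 = 0.14876; these sum to 0.22624.
Hence P(bowl C | data) = (0.020408) / (0.22624) = 0.090204.

0.0902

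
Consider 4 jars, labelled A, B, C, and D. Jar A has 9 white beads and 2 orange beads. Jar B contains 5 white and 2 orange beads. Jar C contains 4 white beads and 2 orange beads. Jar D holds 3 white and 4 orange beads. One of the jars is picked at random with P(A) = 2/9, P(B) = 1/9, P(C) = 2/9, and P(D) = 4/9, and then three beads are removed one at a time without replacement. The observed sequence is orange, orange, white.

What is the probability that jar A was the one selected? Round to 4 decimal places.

0.0403

Under each hypothesis, the probability of the observed sequence is: P(data | jar A) = (2/11)(1/10)(9/9) = 0.018182; P(data | jar B) = (2/7)(1/6)(5/5) = 0.047619; P(data | jar C) = (2/6)(1/5)(4/4) = 0.066667; P(data | jar D) = (4/7)(3/6)(3/5) = 0.17143.
Weighting by the prior gives 2/9 · 0.018182 = 0.0040404, 1/9 · 0.047619 = 0.005291, 2/9 · 0.066667 = 0.014815, 4/9 · 0.17143 = 0.07619; with total 0.10034.
So P(jar A | data) = (0.0040404) / (0.10034) = 0.040268.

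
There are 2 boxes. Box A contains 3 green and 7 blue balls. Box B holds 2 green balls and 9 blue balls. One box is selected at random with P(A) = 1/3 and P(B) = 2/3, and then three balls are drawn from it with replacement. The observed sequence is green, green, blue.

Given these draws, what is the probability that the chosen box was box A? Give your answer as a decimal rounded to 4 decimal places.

The likelihood of the observed sequence under each hypothesis: P(data | box A) = (3/10)(3/10)(7/10) = 0.063; P(data | box B) = (2/11)(2/11)(9/11) = 0.027047.
Weighting by the prior gives 1/3 · 0.063 = 0.021, 2/3 · 0.027047 = 0.018032; these sum to 0.039032.
Therefore the posterior P(box A | data) = (0.021) / (0.039032) = 0.53803.

0.5380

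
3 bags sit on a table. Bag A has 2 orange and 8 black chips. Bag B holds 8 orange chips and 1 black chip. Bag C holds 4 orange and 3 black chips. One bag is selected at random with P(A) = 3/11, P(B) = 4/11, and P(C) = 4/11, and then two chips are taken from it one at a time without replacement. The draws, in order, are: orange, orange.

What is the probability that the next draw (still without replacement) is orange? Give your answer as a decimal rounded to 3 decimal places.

Under each hypothesis, the probability of the observed sequence is: P(data | bag A) = (2/10)(1/9) = 0.022222; P(data | bag B) = (8/9)(7/8) = 0.77778; P(data | bag C) = (4/7)(3/6) = 0.28571.
The prior-weighted likelihoods are 3/11 · 0.022222 = 0.0060606, 4/11 · 0.77778 = 0.28283, 4/11 · 0.28571 = 0.1039; these sum to 0.39278.
Normalising, the posterior is P(bag A | data) = 0.01543, P(bag B | data) = 0.72006, P(bag C | data) = 0.26451.
Averaging over the posterior, P(orange next | data) = (0)(0.01543) + (6/7)(0.72006) + (2/5)(0.26451) = 0.723.

0.723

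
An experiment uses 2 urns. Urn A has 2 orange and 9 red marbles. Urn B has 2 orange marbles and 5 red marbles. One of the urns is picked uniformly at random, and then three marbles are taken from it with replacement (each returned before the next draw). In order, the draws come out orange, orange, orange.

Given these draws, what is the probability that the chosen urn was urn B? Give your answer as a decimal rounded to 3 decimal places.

0.795

For each hypothesis, P(data | H) works out to: P(data | urn A) = (2/11)(2/11)(2/11) = 0.0060105; P(data | urn B) = (2/7)(2/7)(2/7) = 0.023324.
Multiplying each by its prior: 1/2 · 0.0060105 = 0.0030053, 1/2 · 0.023324 = 0.011662; these sum to 0.014667.
Therefore the posterior P(urn B | data) = (0.011662) / (0.014667) = 0.7951.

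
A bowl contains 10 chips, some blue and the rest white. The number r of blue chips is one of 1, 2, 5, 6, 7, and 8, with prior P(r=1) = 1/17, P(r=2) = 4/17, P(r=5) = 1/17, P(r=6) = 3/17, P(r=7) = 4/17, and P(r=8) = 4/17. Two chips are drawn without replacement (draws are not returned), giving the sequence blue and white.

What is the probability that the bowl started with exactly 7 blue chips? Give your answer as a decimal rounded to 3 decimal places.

For each hypothesis, P(data | H) works out to: P(data | r = 1) = (1/10)(9/9) = 1/10; P(data | r = 2) = (2/10)(8/9) = 8/45; P(data | r = 5) = (5/10)(5/9) = 5/18; P(data | r = 6) = (6/10)(4/9) = 4/15; P(data | r = 7) = (7/10)(3/9) = 7/30; P(data | r = 8) = (8/10)(2/9) = 8/45.
Weighting by the prior gives 1/17 · 1/10 = 1/170, 4/17 · 8/45 = 32/765, 1/17 · 5/18 = 5/306, 3/17 · 4/15 = 4/85, 4/17 · 7/30 = 14/255, 4/17 · 8/45 = 32/765; with total 53/255.
By Bayes' rule, P(r = 7 | data) = (14/255) / (53/255) = 14/53.

0.264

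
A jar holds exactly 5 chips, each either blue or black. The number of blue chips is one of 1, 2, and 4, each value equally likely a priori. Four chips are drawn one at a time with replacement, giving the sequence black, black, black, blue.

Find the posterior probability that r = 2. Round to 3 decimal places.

0.443

Under each hypothesis, the probability of the observed sequence is: P(data | r = 1) = (4/5)(4/5)(4/5)(1/5) = 0.1024; P(data | r = 2) = (3/5)(3/5)(3/5)(2/5) = 0.0864; P(data | r = 4) = (1/5)(1/5)(1/5)(4/5) = 0.0064.
Multiplying each by its prior: 1/3 · 0.1024 = 0.034133, 1/3 · 0.0864 = 0.0288, 1/3 · 0.0064 = 0.0021333; with total 0.065067.
Therefore the posterior P(r = 2 | data) = (0.0288) / (0.065067) = 0.44262.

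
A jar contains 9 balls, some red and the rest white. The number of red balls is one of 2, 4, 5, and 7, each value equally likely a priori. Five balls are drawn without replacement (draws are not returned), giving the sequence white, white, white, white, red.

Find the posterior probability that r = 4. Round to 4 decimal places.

For each hypothesis, P(data | H) works out to: P(data | r = 2) = (7/9)(6/8)(5/7)(4/6)(2/5) = 1/9; P(data | r = 4) = (5/9)(4/8)(3/7)(2/6)(4/5) = 2/63; P(data | r = 5) = (4/9)(3/8)(2/7)(1/6)(5/5) = 1/126; P(data | r = 7) = (2/9)(1/8)(0/7) = 0.
Weighting by the prior gives 1/4 · 1/9 = 1/36, 1/4 · 2/63 = 1/126, 1/4 · 1/126 = 1/504, 1/4 · 0 = 0; summing to 19/504.
So P(r = 4 | data) = (1/126) / (19/504) = 4/19.

0.2105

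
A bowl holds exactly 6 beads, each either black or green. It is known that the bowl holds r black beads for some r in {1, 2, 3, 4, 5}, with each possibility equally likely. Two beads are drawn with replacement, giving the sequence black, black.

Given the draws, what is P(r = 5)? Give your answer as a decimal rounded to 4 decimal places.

For each hypothesis, P(data | H) works out to: P(data | r = 1) = (1/6)(1/6) = 1/36; P(data | r = 2) = (2/6)(2/6) = 1/9; P(data | r = 3) = (3/6)(3/6) = 1/4; P(data | r = 4) = (4/6)(4/6) = 4/9; P(data | r = 5) = (5/6)(5/6) = 25/36.
The prior-weighted likelihoods are 1/5 · 1/36 = 1/180, 1/5 · 1/9 = 1/45, 1/5 · 1/4 = 1/20, 1/5 · 4/9 = 4/45, 1/5 · 25/36 = 5/36; summing to 11/36.
Hence P(r = 5 | data) = (5/36) / (11/36) = 5/11.

0.4545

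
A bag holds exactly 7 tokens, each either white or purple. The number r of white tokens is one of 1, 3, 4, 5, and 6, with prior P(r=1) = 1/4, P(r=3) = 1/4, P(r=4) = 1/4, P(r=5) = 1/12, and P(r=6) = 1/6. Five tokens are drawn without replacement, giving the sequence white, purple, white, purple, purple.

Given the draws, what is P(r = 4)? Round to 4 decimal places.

Under each hypothesis, the probability of the observed sequence is: P(data | r = 1) = (1/7)(6/6)(0/5) = 0; P(data | r = 3) = (3/7)(4/6)(2/5)(3/4)(2/3) = 2/35; P(data | r = 4) = (4/7)(3/6)(3/5)(2/4)(1/3) = 1/35; P(data | r = 5) = (5/7)(2/6)(4/5)(1/4)(0/3) = 0; P(data | r = 6) = (6/7)(1/6)(5/5)(0/4) = 0.
Multiplying each by its prior: 1/4 · 0 = 0, 1/4 · 2/35 = 1/70, 1/4 · 1/35 = 1/140, 1/12 · 0 = 0, 1/6 · 0 = 0; summing to 3/140.
Hence P(r = 4 | data) = (1/140) / (3/140) = 1/3.

0.3333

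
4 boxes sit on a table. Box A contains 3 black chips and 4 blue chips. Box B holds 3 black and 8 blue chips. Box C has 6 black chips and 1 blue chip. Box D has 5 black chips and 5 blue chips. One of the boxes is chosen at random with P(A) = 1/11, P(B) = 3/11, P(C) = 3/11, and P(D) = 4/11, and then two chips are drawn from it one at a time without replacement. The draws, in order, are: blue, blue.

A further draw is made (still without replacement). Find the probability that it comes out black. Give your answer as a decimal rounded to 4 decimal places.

For each hypothesis, P(data | H) works out to: P(data | box A) = (4/7)(3/6) = 0.28571; P(data | box B) = (8/11)(7/10) = 0.50909; P(data | box C) = (1/7)(0/6) = 0; P(data | box D) = (5/10)(4/9) = 0.22222.
The prior-weighted likelihoods are 1/11 · 0.28571 = 0.025974, 3/11 · 0.50909 = 0.13884, 3/11 · 0 = 0, 4/11 · 0.22222 = 0.080808; summing to 0.24563.
Normalising, the posterior is P(box A | data) = 0.10575, P(box B | data) = 0.56526, P(box C | data) = 0, P(box D | data) = 0.32899.
So P(black next | data) = Σ P(black next | H) P(H | data) = (3/5)(0.10575) + (1/3)(0.56526) + (5/8)(0.32899) = 0.45749.

0.4575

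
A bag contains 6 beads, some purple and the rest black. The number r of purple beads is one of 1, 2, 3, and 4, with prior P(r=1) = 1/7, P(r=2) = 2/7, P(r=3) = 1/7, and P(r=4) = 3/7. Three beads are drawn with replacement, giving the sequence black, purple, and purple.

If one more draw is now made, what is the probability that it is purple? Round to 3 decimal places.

0.556

For each hypothesis, P(data | H) works out to: P(data | r = 1) = (5/6)(1/6)(1/6) = 0.023148; P(data | r = 2) = (4/6)(2/6)(2/6) = 0.074074; P(data | r = 3) = (3/6)(3/6)(3/6) = 0.125; P(data | r = 4) = (2/6)(4/6)(4/6) = 0.14815.
Multiplying each by its prior: 1/7 · 0.023148 = 0.0033069, 2/7 · 0.074074 = 0.021164, 1/7 · 0.125 = 0.017857, 3/7 · 0.14815 = 0.063492; these sum to 0.10582.
The posterior is then P(r = 1 | data) = 0.03125, P(r = 2 | data) = 0.2, P(r = 3 | data) = 0.16875, P(r = 4 | data) = 0.6.
The predictive probability is P(purple next | data) = (1/6)(0.03125) + (1/3)(0.2) + (1/2)(0.16875) + (2/3)(0.6) = 0.55625.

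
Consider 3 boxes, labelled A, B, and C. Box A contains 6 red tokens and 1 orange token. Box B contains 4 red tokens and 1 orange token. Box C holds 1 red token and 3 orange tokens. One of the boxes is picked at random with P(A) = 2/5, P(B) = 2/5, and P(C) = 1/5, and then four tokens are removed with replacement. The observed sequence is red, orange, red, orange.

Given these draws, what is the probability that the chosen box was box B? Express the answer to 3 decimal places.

0.440

Under each hypothesis, the probability of the observed sequence is: P(data | box A) = (6/7)(1/7)(6/7)(1/7) = 0.014994; P(data | box B) = (4/5)(1/5)(4/5)(1/5) = 0.0256; P(data | box C) = (1/4)(3/4)(1/4)(3/4) = 0.035156.
Multiplying each by its prior: 2/5 · 0.014994 = 0.0059975, 2/5 · 0.0256 = 0.01024, 1/5 · 0.035156 = 0.0070313; these sum to 0.023269.
So P(box B | data) = (0.01024) / (0.023269) = 0.44008.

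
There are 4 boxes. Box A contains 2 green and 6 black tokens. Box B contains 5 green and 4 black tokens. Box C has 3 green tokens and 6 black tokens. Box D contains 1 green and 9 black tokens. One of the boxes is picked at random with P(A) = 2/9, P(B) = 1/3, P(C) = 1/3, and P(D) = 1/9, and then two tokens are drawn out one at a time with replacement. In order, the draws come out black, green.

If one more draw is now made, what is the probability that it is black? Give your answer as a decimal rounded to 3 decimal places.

Under each hypothesis, the probability of the observed sequence is: P(data | box A) = (6/8)(2/8) = 0.1875; P(data | box B) = (4/9)(5/9) = 0.24691; P(data | box C) = (6/9)(3/9) = 0.22222; P(data | box D) = (9/10)(1/10) = 0.09.
Weighting by the prior gives 2/9 · 0.1875 = 0.041667, 1/3 · 0.24691 = 0.082305, 1/3 · 0.22222 = 0.074074, 1/9 · 0.09 = 0.01; these sum to 0.20805.
Dividing through by the total gives posterior P(box A | data) = 0.20028, P(box B | data) = 0.39561, P(box C | data) = 0.35605, P(box D | data) = 0.048066.
Averaging over the posterior, P(black next | data) = (3/4)(0.20028) + (4/9)(0.39561) + (2/3)(0.35605) + (9/10)(0.048066) = 0.60666.

0.607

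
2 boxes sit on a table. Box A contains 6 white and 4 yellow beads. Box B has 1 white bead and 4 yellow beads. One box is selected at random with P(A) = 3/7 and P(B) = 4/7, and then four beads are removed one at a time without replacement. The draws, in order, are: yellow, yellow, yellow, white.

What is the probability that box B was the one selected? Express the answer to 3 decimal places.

Under each hypothesis, the probability of the observed sequence is: P(data | box A) = (4/10)(3/9)(2/8)(6/7) = 1/35; P(data | box B) = (4/5)(3/4)(2/3)(1/2) = 1/5.
Weighting by the prior gives 3/7 · 1/35 = 3/245, 4/7 · 1/5 = 4/35; with total 31/245.
Therefore the posterior P(box B | data) = (4/35) / (31/245) = 28/31.

0.903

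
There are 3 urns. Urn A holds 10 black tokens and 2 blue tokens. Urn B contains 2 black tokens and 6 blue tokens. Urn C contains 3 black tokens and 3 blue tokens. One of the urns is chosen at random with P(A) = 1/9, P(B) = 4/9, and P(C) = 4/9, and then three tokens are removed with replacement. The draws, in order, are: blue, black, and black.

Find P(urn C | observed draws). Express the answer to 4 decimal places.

Under each hypothesis, the probability of the observed sequence is: P(data | urn A) = (2/12)(10/12)(10/12) = 0.11574; P(data | urn B) = (6/8)(2/8)(2/8) = 0.046875; P(data | urn C) = (3/6)(3/6)(3/6) = 0.125.
Weighting by the prior gives 1/9 · 0.11574 = 0.01286, 4/9 · 0.046875 = 0.020833, 4/9 · 0.125 = 0.055556; summing to 0.089249.
So P(urn C | data) = (0.055556) / (0.089249) = 0.62248.

0.6225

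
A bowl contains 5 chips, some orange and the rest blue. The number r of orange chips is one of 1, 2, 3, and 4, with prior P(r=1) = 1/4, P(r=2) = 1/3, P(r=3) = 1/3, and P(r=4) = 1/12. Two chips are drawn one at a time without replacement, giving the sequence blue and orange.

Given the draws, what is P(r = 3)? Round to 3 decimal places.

0.375

For each hypothesis, P(data | H) works out to: P(data | r = 1) = (4/5)(1/4) = 1/5; P(data | r = 2) = (3/5)(2/4) = 3/10; P(data | r = 3) = (2/5)(3/4) = 3/10; P(data | r = 4) = (1/5)(4/4) = 1/5.
Weighting by the prior gives 1/4 · 1/5 = 1/20, 1/3 · 3/10 = 1/10, 1/3 · 3/10 = 1/10, 1/12 · 1/5 = 1/60; these sum to 4/15.
Hence P(r = 3 | data) = (1/10) / (4/15) = 3/8.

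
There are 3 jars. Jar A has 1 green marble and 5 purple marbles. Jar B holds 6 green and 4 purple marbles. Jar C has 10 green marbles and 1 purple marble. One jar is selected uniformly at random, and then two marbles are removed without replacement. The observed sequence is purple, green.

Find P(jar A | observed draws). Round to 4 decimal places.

0.3179

For each hypothesis, P(data | H) works out to: P(data | jar A) = (5/6)(1/5) = 1/6; P(data | jar B) = (4/10)(6/9) = 4/15; P(data | jar C) = (1/11)(10/10) = 1/11.
The prior-weighted likelihoods are 1/3 · 1/6 = 1/18, 1/3 · 4/15 = 4/45, 1/3 · 1/11 = 1/33; these sum to 173/990.
So P(jar A | data) = (1/18) / (173/990) = 55/173.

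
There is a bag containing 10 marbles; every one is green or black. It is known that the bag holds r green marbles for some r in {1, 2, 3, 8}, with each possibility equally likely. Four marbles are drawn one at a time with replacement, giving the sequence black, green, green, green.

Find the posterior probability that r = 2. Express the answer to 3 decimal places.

Under each hypothesis, the probability of the observed sequence is: P(data | r = 1) = (9/10)(1/10)(1/10)(1/10) = 0.0009; P(data | r = 2) = (8/10)(2/10)(2/10)(2/10) = 0.0064; P(data | r = 3) = (7/10)(3/10)(3/10)(3/10) = 0.0189; P(data | r = 8) = (2/10)(8/10)(8/10)(8/10) = 0.1024.
The prior-weighted likelihoods are 1/4 · 0.0009 = 0.000225, 1/4 · 0.0064 = 0.0016, 1/4 · 0.0189 = 0.004725, 1/4 · 0.1024 = 0.0256; these sum to 0.03215.
Hence P(r = 2 | data) = (0.0016) / (0.03215) = 0.049767.

0.050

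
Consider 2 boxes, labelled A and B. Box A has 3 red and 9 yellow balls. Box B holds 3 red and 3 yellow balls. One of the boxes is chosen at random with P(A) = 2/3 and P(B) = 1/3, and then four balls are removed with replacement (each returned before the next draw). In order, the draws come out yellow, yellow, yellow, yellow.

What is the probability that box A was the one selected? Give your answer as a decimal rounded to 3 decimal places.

For each hypothesis, P(data | H) works out to: P(data | box A) = (9/12)(9/12)(9/12)(9/12) = 81/256; P(data | box B) = (3/6)(3/6)(3/6)(3/6) = 1/16.
Multiplying each by its prior: 2/3 · 81/256 = 27/128, 1/3 · 1/16 = 1/48; these sum to 89/384.
Therefore the posterior P(box A | data) = (27/128) / (89/384) = 81/89.

0.910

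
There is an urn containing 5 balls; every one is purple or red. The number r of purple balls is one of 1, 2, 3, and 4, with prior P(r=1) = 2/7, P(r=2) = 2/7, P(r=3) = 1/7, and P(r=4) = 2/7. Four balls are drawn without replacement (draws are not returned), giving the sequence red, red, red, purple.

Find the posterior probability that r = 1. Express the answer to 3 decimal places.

0.667

For each hypothesis, P(data | H) works out to: P(data | r = 1) = (4/5)(3/4)(2/3)(1/2) = 1/5; P(data | r = 2) = (3/5)(2/4)(1/3)(2/2) = 1/10; P(data | r = 3) = (2/5)(1/4)(0/3) = 0; P(data | r = 4) = (1/5)(0/4) = 0.
Weighting by the prior gives 2/7 · 1/5 = 2/35, 2/7 · 1/10 = 1/35, 1/7 · 0 = 0, 2/7 · 0 = 0; with total 3/35.
Therefore the posterior P(r = 1 | data) = (2/35) / (3/35) = 2/3.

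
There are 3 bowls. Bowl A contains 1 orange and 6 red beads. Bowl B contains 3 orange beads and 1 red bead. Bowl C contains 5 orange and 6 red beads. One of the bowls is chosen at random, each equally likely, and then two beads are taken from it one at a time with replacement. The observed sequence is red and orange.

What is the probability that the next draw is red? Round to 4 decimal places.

0.5146

For each hypothesis, P(data | H) works out to: P(data | bowl A) = (6/7)(1/7) = 0.12245; P(data | bowl B) = (1/4)(3/4) = 0.1875; P(data | bowl C) = (6/11)(5/11) = 0.24793.
Weighting by the prior gives 1/3 · 0.12245 = 0.040816, 1/3 · 0.1875 = 0.0625, 1/3 · 0.24793 = 0.082645; these sum to 0.18596.
Normalising, the posterior is P(bowl A | data) = 0.21949, P(bowl B | data) = 0.33609, P(bowl C | data) = 0.44442.
So P(red next | data) = Σ P(red next | H) P(H | data) = (6/7)(0.21949) + (1/4)(0.33609) + (6/11)(0.44442) = 0.51457.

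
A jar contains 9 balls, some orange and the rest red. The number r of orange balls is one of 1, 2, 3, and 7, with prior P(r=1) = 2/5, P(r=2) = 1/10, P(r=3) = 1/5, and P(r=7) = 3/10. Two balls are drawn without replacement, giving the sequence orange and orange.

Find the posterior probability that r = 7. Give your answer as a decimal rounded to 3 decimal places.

The likelihood of the observed sequence under each hypothesis: P(data | r = 1) = (1/9)(0/8) = 0; P(data | r = 2) = (2/9)(1/8) = 1/36; P(data | r = 3) = (3/9)(2/8) = 1/12; P(data | r = 7) = (7/9)(6/8) = 7/12.
Multiplying each by its prior: 2/5 · 0 = 0, 1/10 · 1/36 = 1/360, 1/5 · 1/12 = 1/60, 3/10 · 7/12 = 7/40; summing to 7/36.
Hence P(r = 7 | data) = (7/40) / (7/36) = 9/10.

0.900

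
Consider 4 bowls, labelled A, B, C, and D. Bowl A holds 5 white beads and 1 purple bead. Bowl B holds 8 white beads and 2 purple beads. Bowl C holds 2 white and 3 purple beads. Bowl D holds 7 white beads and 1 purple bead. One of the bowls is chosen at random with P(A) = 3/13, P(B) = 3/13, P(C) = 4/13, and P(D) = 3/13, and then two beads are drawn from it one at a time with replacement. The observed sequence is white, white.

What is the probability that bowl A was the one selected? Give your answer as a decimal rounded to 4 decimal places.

0.3002

For each hypothesis, P(data | H) works out to: P(data | bowl A) = (5/6)(5/6) = 0.69444; P(data | bowl B) = (8/10)(8/10) = 0.64; P(data | bowl C) = (2/5)(2/5) = 0.16; P(data | bowl D) = (7/8)(7/8) = 0.76562.
The prior-weighted likelihoods are 3/13 · 0.69444 = 0.16026, 3/13 · 0.64 = 0.14769, 4/13 · 0.16 = 0.049231, 3/13 · 0.76562 = 0.17668; with total 0.53386.
By Bayes' rule, P(bowl A | data) = (0.16026) / (0.53386) = 0.30018.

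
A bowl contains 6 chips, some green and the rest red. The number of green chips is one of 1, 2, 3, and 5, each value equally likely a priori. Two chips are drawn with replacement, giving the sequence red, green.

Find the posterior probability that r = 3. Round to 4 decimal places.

The likelihood of the observed sequence under each hypothesis: P(data | r = 1) = (5/6)(1/6) = 5/36; P(data | r = 2) = (4/6)(2/6) = 2/9; P(data | r = 3) = (3/6)(3/6) = 1/4; P(data | r = 5) = (1/6)(5/6) = 5/36.
Multiplying each by its prior: 1/4 · 5/36 = 5/144, 1/4 · 2/9 = 1/18, 1/4 · 1/4 = 1/16, 1/4 · 5/36 = 5/144; these sum to 3/16.
By Bayes' rule, P(r = 3 | data) = (1/16) / (3/16) = 1/3.

0.3333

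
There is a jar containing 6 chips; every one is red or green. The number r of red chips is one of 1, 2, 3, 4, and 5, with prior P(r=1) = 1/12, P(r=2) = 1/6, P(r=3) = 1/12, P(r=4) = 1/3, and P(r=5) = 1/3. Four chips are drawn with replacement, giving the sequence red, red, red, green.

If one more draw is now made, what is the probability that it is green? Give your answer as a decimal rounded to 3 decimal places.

0.294

Under each hypothesis, the probability of the observed sequence is: P(data | r = 1) = (1/6)(1/6)(1/6)(5/6) = 0.003858; P(data | r = 2) = (2/6)(2/6)(2/6)(4/6) = 0.024691; P(data | r = 3) = (3/6)(3/6)(3/6)(3/6) = 0.0625; P(data | r = 4) = (4/6)(4/6)(4/6)(2/6) = 0.098765; P(data | r = 5) = (5/6)(5/6)(5/6)(1/6) = 0.096451.
Weighting by the prior gives 1/12 · 0.003858 = 0.0003215, 1/6 · 0.024691 = 0.0041152, 1/12 · 0.0625 = 0.0052083, 1/3 · 0.098765 = 0.032922, 1/3 · 0.096451 = 0.03215; summing to 0.074717.
Dividing through by the total gives posterior P(r = 1 | data) = 0.0043029, P(r = 2 | data) = 0.055077, P(r = 3 | data) = 0.069707, P(r = 4 | data) = 0.44062, P(r = 5 | data) = 0.43029.
Averaging over the posterior, P(green next | data) = (5/6)(0.0043029) + (2/3)(0.055077) + (1/2)(0.069707) + (1/3)(0.44062) + (1/6)(0.43029) = 0.29375.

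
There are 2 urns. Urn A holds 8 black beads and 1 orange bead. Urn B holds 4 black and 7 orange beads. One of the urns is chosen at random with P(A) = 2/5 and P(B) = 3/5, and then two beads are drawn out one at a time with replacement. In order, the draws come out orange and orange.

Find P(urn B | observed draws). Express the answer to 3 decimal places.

The likelihood of the observed sequence under each hypothesis: P(data | urn A) = (1/9)(1/9) = 0.012346; P(data | urn B) = (7/11)(7/11) = 0.40496.
Multiplying each by its prior: 2/5 · 0.012346 = 0.0049383, 3/5 · 0.40496 = 0.24298; these sum to 0.24791.
Hence P(urn B | data) = (0.24298) / (0.24791) = 0.98008.

0.980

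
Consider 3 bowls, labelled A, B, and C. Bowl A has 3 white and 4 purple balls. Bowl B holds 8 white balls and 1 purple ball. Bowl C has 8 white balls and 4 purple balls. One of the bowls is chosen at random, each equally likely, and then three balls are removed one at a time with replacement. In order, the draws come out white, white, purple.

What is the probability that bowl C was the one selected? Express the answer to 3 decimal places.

0.435

Under each hypothesis, the probability of the observed sequence is: P(data | bowl A) = (3/7)(3/7)(4/7) = 0.10496; P(data | bowl B) = (8/9)(8/9)(1/9) = 0.087791; P(data | bowl C) = (8/12)(8/12)(4/12) = 0.14815.
Multiplying each by its prior: 1/3 · 0.10496 = 0.034985, 1/3 · 0.087791 = 0.029264, 1/3 · 0.14815 = 0.049383; these sum to 0.11363.
So P(bowl C | data) = (0.049383) / (0.11363) = 0.43458.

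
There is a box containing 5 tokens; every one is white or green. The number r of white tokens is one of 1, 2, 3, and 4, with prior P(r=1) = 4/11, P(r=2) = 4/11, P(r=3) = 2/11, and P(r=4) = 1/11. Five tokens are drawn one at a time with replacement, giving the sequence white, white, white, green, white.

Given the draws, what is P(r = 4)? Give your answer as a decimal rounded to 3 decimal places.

Under each hypothesis, the probability of the observed sequence is: P(data | r = 1) = (1/5)(1/5)(1/5)(4/5)(1/5) = 0.00128; P(data | r = 2) = (2/5)(2/5)(2/5)(3/5)(2/5) = 0.01536; P(data | r = 3) = (3/5)(3/5)(3/5)(2/5)(3/5) = 0.05184; P(data | r = 4) = (4/5)(4/5)(4/5)(1/5)(4/5) = 0.08192.
Multiplying each by its prior: 4/11 · 0.00128 = 0.00046545, 4/11 · 0.01536 = 0.0055855, 2/11 · 0.05184 = 0.0094255, 1/11 · 0.08192 = 0.0074473; these sum to 0.022924.
So P(r = 4 | data) = (0.0074473) / (0.022924) = 0.32487.

0.325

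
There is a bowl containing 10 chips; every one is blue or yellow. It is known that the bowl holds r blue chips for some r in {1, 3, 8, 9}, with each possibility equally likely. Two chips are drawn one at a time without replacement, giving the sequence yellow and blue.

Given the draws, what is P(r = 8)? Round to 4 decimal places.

For each hypothesis, P(data | H) works out to: P(data | r = 1) = (9/10)(1/9) = 1/10; P(data | r = 3) = (7/10)(3/9) = 7/30; P(data | r = 8) = (2/10)(8/9) = 8/45; P(data | r = 9) = (1/10)(9/9) = 1/10.
Weighting by the prior gives 1/4 · 1/10 = 1/40, 1/4 · 7/30 = 7/120, 1/4 · 8/45 = 2/45, 1/4 · 1/10 = 1/40; summing to 11/72.
Hence P(r = 8 | data) = (2/45) / (11/72) = 16/55.

0.2909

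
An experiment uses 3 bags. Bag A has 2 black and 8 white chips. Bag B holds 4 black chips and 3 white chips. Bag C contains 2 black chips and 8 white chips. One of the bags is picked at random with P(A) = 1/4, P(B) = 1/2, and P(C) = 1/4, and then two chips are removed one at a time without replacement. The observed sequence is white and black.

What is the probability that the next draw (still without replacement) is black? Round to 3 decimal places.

Compute the likelihood of the observed sequence for each case: P(data | bag A) = (8/10)(2/9) = 8/45; P(data | bag B) = (3/7)(4/6) = 2/7; P(data | bag C) = (8/10)(2/9) = 8/45.
Weighting by the prior gives 1/4 · 8/45 = 2/45, 1/2 · 2/7 = 1/7, 1/4 · 8/45 = 2/45; with total 73/315.
The posterior is then P(bag A | data) = 14/73, P(bag B | data) = 45/73, P(bag C | data) = 14/73.
Averaging over the posterior, P(black next | data) = (1/8)(14/73) + (3/5)(45/73) + (1/8)(14/73) = 61/146.

0.418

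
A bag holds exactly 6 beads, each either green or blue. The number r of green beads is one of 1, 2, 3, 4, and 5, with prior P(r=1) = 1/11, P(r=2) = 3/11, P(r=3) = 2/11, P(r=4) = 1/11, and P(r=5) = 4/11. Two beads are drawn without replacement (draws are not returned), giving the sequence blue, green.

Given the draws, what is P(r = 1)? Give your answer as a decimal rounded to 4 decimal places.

0.0667

Under each hypothesis, the probability of the observed sequence is: P(data | r = 1) = (5/6)(1/5) = 1/6; P(data | r = 2) = (4/6)(2/5) = 4/15; P(data | r = 3) = (3/6)(3/5) = 3/10; P(data | r = 4) = (2/6)(4/5) = 4/15; P(data | r = 5) = (1/6)(5/5) = 1/6.
Weighting by the prior gives 1/11 · 1/6 = 1/66, 3/11 · 4/15 = 4/55, 2/11 · 3/10 = 3/55, 1/11 · 4/15 = 4/165, 4/11 · 1/6 = 2/33; summing to 5/22.
So P(r = 1 | data) = (1/66) / (5/22) = 1/15.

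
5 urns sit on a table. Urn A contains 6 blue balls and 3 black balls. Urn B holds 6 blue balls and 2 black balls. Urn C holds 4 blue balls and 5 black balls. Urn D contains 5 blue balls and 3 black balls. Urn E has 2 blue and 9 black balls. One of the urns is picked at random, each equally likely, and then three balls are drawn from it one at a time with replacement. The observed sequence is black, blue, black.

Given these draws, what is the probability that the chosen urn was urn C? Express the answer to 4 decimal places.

0.2933

Under each hypothesis, the probability of the observed sequence is: P(data | urn A) = (3/9)(6/9)(3/9) = 0.074074; P(data | urn B) = (2/8)(6/8)(2/8) = 0.046875; P(data | urn C) = (5/9)(4/9)(5/9) = 0.13717; P(data | urn D) = (3/8)(5/8)(3/8) = 0.087891; P(data | urn E) = (9/11)(2/11)(9/11) = 0.12171.
The prior-weighted likelihoods are 1/5 · 0.074074 = 0.014815, 1/5 · 0.046875 = 0.009375, 1/5 · 0.13717 = 0.027435, 1/5 · 0.087891 = 0.017578, 1/5 · 0.12171 = 0.024343; summing to 0.093545.
Hence P(urn C | data) = (0.027435) / (0.093545) = 0.29328.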